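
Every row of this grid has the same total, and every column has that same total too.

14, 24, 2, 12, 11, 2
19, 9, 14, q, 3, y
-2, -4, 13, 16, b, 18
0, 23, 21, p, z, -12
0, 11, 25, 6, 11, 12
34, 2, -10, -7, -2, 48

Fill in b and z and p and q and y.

Rows 1 and 5 both sum to 65, so that's the common total.
The known cells in row 3 total 41, leaving 65 − 41 = 24 for the blank.
The known cells in column 5 total 47, leaving 65 − 47 = 18 for the blank.
The known cells in column 6 total 68, leaving 65 − 68 = -3 for the blank.
The known cells in row 4 total 50, leaving 65 − 50 = 15 for the blank.
The known cells in row 2 total 42, leaving 65 − 42 = 23 for the blank.

b = 24, z = 18, p = 15, q = 23, y = -3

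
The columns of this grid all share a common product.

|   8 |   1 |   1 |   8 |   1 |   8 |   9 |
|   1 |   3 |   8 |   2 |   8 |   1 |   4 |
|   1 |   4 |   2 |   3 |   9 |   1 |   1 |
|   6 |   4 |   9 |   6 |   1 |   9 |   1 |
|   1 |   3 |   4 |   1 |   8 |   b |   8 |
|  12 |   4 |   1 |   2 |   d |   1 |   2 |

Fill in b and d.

b = 8, d = 1

Columns 3 and 7 each multiply to 576, so every column has product 576.
Column 6: 8×1×1×9×1 = 72, so the missing entry is 576 ÷ 72 = 8.
Column 5: 1×8×9×1×8 = 576, so the missing entry is 576 ÷ 576 = 1.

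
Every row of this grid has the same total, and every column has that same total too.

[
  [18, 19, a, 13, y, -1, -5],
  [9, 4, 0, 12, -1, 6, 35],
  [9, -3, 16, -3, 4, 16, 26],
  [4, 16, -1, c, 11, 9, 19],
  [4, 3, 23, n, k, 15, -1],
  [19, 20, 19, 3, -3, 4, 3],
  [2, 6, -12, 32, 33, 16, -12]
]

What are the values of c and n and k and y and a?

Rows 2 and 3 both sum to 65, so that's the common total.
The known cells in column 3 total 45, leaving 65 − 45 = 20 for the blank.
The known cells in row 1 total 64, leaving 65 − 64 = 1 for the blank.
The known cells in column 5 total 45, leaving 65 − 45 = 20 for the blank.
The known cells in row 5 total 64, leaving 65 − 64 = 1 for the blank.
The known cells in row 4 total 58, leaving 65 − 58 = 7 for the blank.

c = 7, n = 1, k = 20, y = 1, a = 20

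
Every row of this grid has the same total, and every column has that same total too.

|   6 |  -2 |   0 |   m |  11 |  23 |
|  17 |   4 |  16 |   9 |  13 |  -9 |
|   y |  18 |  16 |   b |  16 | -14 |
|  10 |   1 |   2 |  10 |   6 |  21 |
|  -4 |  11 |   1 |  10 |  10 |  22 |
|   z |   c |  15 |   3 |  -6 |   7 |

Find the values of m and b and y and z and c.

m = 12, b = 6, y = 8, z = 13, c = 18

Rows 2 and 4 both sum to 50, so that's the common total.
Row 1 has 6 − 2 + 0 + 11 + 23 = 38; the blank must be 50 − 38 = 12.
Column 2 has -2 + 4 + 18 + 1 + 11 = 32; the blank must be 50 − 32 = 18.
Column 4 has 12 + 9 + 10 + 10 + 3 = 44; the blank must be 50 − 44 = 6.
Row 3 has 18 + 16 + 6 + 16 − 14 = 42; the blank must be 50 − 42 = 8.
Row 6 has 18 + 15 + 3 − 6 + 7 = 37; the blank must be 50 − 37 = 13.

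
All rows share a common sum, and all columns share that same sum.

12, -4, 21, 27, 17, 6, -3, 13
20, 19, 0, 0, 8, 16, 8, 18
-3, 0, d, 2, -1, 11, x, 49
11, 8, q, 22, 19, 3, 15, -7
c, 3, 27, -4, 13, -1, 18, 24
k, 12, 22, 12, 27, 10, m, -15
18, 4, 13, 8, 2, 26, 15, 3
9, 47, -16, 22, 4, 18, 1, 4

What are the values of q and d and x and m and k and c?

q = 18, d = 4, x = 27, m = 8, k = 13, c = 9

Rows 1 and 2 both sum to 89, so that's the common total.
Row 5 has 3 + 27 − 4 + 13 − 1 + 18 + 24 = 80; the blank must be 89 − 80 = 9.
Column 1 has 12 + 20 − 3 + 11 + 9 + 18 + 9 = 76; the blank must be 89 − 76 = 13.
Row 6 has 13 + 12 + 22 + 12 + 27 + 10 − 15 = 81; the blank must be 89 − 81 = 8.
Column 7 has -3 + 8 + 15 + 18 + 8 + 15 + 1 = 62; the blank must be 89 − 62 = 27.
Row 3 has -3 + 0 + 2 − 1 + 11 + 27 + 49 = 85; the blank must be 89 − 85 = 4.
Row 4 has 11 + 8 + 22 + 19 + 3 + 15 − 7 = 71; the blank must be 89 − 71 = 18.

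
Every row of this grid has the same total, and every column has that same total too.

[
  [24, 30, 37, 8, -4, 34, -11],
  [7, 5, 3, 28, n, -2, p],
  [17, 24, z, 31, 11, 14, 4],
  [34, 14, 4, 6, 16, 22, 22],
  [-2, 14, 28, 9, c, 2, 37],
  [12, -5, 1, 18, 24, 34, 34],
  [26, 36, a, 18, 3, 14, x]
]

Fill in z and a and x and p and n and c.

z = 17, a = 28, x = -7, p = 39, n = 38, c = 30

Rows 1 and 4 both sum to 118, so that's the common total.
The known cells in row 5 total 88, leaving 118 − 88 = 30 for the blank.
The known cells in column 5 total 80, leaving 118 − 80 = 38 for the blank.
The known cells in row 3 total 101, leaving 118 − 101 = 17 for the blank.
The known cells in column 3 total 90, leaving 118 − 90 = 28 for the blank.
The known cells in row 7 total 125, leaving 118 − 125 = -7 for the blank.
The known cells in row 2 total 79, leaving 118 − 79 = 39 for the blank.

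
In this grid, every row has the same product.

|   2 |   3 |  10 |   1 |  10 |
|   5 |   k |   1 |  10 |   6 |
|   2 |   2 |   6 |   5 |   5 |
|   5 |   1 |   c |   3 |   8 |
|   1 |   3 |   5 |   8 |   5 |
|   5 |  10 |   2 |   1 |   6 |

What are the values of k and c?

Rows 1 and 5 each multiply to 600, so every row has product 600.
Row 2: 5×1×10×6 = 300, so the missing entry is 600 ÷ 300 = 2.
Row 4: 5×1×3×8 = 120, so the missing entry is 600 ÷ 120 = 5.

k = 2, c = 5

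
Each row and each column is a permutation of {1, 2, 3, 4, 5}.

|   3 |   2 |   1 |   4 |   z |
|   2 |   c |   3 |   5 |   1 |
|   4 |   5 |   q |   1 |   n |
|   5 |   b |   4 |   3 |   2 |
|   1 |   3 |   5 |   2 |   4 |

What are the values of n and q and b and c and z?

n = 3, q = 2, b = 1, c = 4, z = 5

For row 1, column 5: row 1 already has {1, 2, 3, 4}; that leaves 5.
At (row 3, col 5): column 5 already has {1, 2, 4, 5}, so the value is 3.
At (row 4, col 2): row 4 already has {2, 3, 4, 5}, so the value is 1.
For row 2, column 2: row 2 already has {1, 2, 3, 5}; that leaves 4.
Cell (3,3): row 3 already has {1, 3, 4, 5} → 2.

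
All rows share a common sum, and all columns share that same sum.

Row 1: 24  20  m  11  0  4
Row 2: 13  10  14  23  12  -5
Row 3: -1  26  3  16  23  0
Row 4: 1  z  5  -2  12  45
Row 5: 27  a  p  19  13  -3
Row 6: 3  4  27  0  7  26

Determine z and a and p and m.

Rows 2 and 3 both sum to 67, so that's the common total.
The known cells in row 4 total 61, leaving 67 − 61 = 6 for the blank.
The known cells in row 1 total 59, leaving 67 − 59 = 8 for the blank.
The known cells in column 2 total 66, leaving 67 − 66 = 1 for the blank.
The known cells in row 5 total 57, leaving 67 − 57 = 10 for the blank.

z = 6, a = 1, p = 10, m = 8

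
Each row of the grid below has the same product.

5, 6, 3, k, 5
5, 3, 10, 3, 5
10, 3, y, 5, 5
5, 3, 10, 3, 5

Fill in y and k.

Rows 2 and 4 each multiply to 2250, so every row has product 2250.
Row 3: 10×3×5×5 = 750, so the missing entry is 2250 ÷ 750 = 3.
Row 1: 5×6×3×5 = 450, so the missing entry is 2250 ÷ 450 = 5.

y = 3, k = 5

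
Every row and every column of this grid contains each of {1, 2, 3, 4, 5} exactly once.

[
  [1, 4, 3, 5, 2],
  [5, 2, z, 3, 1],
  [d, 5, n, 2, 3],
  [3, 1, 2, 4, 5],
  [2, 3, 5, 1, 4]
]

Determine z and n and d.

For row 2, column 3: row 2 already has {1, 2, 3, 5}; that leaves 4.
Cell (3,1): column 1 already has {1, 2, 3, 5} → 4.
At (row 3, col 3): row 3 already has {2, 3, 4, 5}, so the value is 1.

z = 4, n = 1, d = 4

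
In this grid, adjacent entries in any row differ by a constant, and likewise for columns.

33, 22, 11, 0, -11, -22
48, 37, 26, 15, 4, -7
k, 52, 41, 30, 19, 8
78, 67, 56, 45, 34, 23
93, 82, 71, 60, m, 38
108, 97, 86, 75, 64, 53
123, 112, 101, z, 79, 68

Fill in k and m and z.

k = 63, m = 49, z = 90

Along each row the entries change by -11 per step; down each column they change by 15.
Row 3: from 52 at column 2, stepping by -11 to column 1 gives 63.
Row 5: from 93 at column 1, stepping by -11 to column 5 gives 49.
Row 7: from 123 at column 1, stepping by -11 to column 4 gives 90.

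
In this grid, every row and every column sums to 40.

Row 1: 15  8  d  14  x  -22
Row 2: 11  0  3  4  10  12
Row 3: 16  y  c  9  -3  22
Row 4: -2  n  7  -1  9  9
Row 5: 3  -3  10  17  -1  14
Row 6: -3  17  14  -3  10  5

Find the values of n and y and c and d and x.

n = 18, y = 0, c = -4, d = 10, x = 15

The known cells in column 5 total 25, leaving 40 − 25 = 15 for the blank.
The known cells in row 4 total 22, leaving 40 − 22 = 18 for the blank.
The known cells in column 2 total 40, leaving 40 − 40 = 0 for the blank.
The known cells in row 1 total 30, leaving 40 − 30 = 10 for the blank.
The known cells in row 3 total 44, leaving 40 − 44 = -4 for the blank.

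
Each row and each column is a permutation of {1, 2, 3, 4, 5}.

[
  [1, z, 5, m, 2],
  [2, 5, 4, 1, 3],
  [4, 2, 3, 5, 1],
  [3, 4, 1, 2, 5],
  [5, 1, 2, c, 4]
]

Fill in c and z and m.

Cell (1,2): column 2 already has {1, 2, 4, 5} → 3.
At (row 1, col 4): row 1 already has {1, 2, 3, 5}, so the value is 4.
For row 5, column 4: row 5 already has {1, 2, 4, 5}; that leaves 3.

c = 3, z = 3, m = 4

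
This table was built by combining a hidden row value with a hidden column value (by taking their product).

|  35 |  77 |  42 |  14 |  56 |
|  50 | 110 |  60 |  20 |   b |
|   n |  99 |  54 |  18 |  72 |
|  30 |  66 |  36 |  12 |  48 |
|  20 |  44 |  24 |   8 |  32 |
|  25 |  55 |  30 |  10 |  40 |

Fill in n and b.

Each row is a constant multiple of every other row — this is a multiplication table with the headers hidden.
Row 3 is 18/14 = 9/7 times row 1, so its entry in column 1 is 35 × 9/7 = 45.
Row 2 is 20/14 = 10/7 times row 1, so its entry in column 5 is 56 × 10/7 = 80.

n = 45, b = 80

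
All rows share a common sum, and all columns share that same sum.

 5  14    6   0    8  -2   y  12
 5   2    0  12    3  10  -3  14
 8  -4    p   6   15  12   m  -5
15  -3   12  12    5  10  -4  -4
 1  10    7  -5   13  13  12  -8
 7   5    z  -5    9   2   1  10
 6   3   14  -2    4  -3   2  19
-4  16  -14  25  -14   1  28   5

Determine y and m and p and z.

y = 0, m = 7, p = 4, z = 14

Rows 2 and 4 both sum to 43, so that's the common total.
Row 6 has 7 + 5 − 5 + 9 + 2 + 1 + 10 = 29; the blank must be 43 − 29 = 14.
Column 3 has 6 + 0 + 12 + 7 + 14 + 14 − 14 = 39; the blank must be 43 − 39 = 4.
Row 3 has 8 − 4 + 4 + 6 + 15 + 12 − 5 = 36; the blank must be 43 − 36 = 7.
Row 1 has 5 + 14 + 6 + 0 + 8 − 2 + 12 = 43; the blank must be 43 − 43 = 0.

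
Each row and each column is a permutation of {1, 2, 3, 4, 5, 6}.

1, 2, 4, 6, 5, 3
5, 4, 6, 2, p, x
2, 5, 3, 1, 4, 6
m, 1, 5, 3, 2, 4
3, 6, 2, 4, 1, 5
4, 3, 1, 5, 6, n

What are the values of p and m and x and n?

For row 6, column 6: row 6 already has {1, 3, 4, 5, 6}; that leaves 2.
At (row 2, col 6): column 6 already has {2, 3, 4, 5, 6}, so the value is 1.
At (row 2, col 5): row 2 already has {1, 2, 4, 5, 6}, so the value is 3.
At (row 4, col 1): row 4 already has {1, 2, 3, 4, 5}, so the value is 6.

p = 3, m = 6, x = 1, n = 2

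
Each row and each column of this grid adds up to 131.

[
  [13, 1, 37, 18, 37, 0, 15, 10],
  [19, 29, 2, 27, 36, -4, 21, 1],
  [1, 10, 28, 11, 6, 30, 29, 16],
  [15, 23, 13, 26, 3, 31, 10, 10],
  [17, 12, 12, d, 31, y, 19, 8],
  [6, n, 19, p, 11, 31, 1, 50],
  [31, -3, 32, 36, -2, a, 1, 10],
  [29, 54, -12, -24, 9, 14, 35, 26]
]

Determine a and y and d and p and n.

The known cells in row 7 total 105, leaving 131 − 105 = 26 for the blank.
The known cells in column 2 total 126, leaving 131 − 126 = 5 for the blank.
The known cells in column 6 total 128, leaving 131 − 128 = 3 for the blank.
The known cells in row 5 total 102, leaving 131 − 102 = 29 for the blank.
The known cells in row 6 total 123, leaving 131 − 123 = 8 for the blank.

a = 26, y = 3, d = 29, p = 8, n = 5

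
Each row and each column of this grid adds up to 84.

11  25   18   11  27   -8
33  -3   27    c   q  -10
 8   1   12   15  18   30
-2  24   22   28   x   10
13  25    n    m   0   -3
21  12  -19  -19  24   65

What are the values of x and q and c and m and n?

Row 4: -2 + 24 + 22 + 28 + 10 = 82, so its missing entry is 84 − 82 = 2.
Column 3: 18 + 27 + 12 + 22 − 19 = 60, so its missing entry is 84 − 60 = 24.
Row 5: 13 + 25 + 24 + 0 − 3 = 59, so its missing entry is 84 − 59 = 25.
Column 5: 27 + 18 + 2 + 0 + 24 = 71, so its missing entry is 84 − 71 = 13.
Row 2: 33 − 3 + 27 + 13 − 10 = 60, so its missing entry is 84 − 60 = 24.

x = 2, q = 13, c = 24, m = 25, n = 24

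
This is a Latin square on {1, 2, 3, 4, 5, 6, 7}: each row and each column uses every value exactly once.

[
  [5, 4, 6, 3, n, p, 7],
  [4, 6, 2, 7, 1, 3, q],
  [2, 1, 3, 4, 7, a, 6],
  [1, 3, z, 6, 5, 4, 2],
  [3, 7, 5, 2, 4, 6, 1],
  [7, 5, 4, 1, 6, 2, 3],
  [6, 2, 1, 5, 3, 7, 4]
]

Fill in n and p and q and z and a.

For row 1, column 5: column 5 already has {1, 3, 4, 5, 6, 7}; that leaves 2.
For row 1, column 6: row 1 already has {2, 3, 4, 5, 6, 7}; that leaves 1.
At (row 2, col 7): row 2 already has {1, 2, 3, 4, 6, 7}, so the value is 5.
Cell (4,3): row 4 already has {1, 2, 3, 4, 5, 6} → 7.
At (row 3, col 6): row 3 already has {1, 2, 3, 4, 6, 7}, so the value is 5.

n = 2, p = 1, q = 5, z = 7, a = 5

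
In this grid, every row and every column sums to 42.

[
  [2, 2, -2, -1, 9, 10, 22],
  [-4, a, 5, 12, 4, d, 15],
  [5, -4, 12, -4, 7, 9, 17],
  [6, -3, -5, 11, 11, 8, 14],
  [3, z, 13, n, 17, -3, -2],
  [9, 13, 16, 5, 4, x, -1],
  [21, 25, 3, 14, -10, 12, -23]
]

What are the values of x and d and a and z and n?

The known cells in row 6 total 46, leaving 42 − 46 = -4 for the blank.
The known cells in column 4 total 37, leaving 42 − 37 = 5 for the blank.
The known cells in column 6 total 32, leaving 42 − 32 = 10 for the blank.
The known cells in row 2 total 42, leaving 42 − 42 = 0 for the blank.
The known cells in row 5 total 33, leaving 42 − 33 = 9 for the blank.

x = -4, d = 10, a = 0, z = 9, n = 5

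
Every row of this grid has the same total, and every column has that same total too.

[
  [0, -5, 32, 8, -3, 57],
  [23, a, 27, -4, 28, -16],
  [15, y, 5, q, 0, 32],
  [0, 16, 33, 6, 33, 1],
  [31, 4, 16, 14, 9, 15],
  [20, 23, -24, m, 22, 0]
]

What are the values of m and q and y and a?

Rows 1 and 4 both sum to 89, so that's the common total.
Row 6 has 20 + 23 − 24 + 22 + 0 = 41; the blank must be 89 − 41 = 48.
Row 2 has 23 + 27 − 4 + 28 − 16 = 58; the blank must be 89 − 58 = 31.
Column 4 has 8 − 4 + 6 + 14 + 48 = 72; the blank must be 89 − 72 = 17.
Row 3 has 15 + 5 + 17 + 0 + 32 = 69; the blank must be 89 − 69 = 20.

m = 48, q = 17, y = 20, a = 31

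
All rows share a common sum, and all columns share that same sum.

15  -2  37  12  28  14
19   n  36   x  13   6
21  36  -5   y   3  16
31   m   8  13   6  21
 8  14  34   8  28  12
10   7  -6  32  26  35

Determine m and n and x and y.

m = 25, n = 24, x = 6, y = 33

Rows 1 and 5 both sum to 104, so that's the common total.
The known cells in row 4 total 79, leaving 104 − 79 = 25 for the blank.
The known cells in column 2 total 80, leaving 104 − 80 = 24 for the blank.
The known cells in row 3 total 71, leaving 104 − 71 = 33 for the blank.
The known cells in row 2 total 98, leaving 104 − 98 = 6 for the blank.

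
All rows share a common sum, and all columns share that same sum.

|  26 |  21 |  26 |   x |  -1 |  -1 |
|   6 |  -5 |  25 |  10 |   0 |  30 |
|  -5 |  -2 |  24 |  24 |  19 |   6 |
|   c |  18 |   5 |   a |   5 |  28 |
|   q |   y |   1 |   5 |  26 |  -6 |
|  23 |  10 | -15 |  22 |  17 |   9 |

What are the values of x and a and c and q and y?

Rows 2 and 3 both sum to 66, so that's the common total.
Row 1 has 26 + 21 + 26 − 1 − 1 = 71; the blank must be 66 − 71 = -5.
Column 4 has -5 + 10 + 24 + 5 + 22 = 56; the blank must be 66 − 56 = 10.
Row 4 has 18 + 5 + 10 + 5 + 28 = 66; the blank must be 66 − 66 = 0.
Column 1 has 26 + 6 − 5 + 0 + 23 = 50; the blank must be 66 − 50 = 16.
Row 5 has 16 + 1 + 5 + 26 − 6 = 42; the blank must be 66 − 42 = 24.

x = -5, a = 10, c = 0, q = 16, y = 24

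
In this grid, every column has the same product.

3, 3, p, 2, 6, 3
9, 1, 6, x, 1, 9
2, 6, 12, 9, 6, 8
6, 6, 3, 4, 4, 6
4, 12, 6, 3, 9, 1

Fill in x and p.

x = 6, p = 1

Columns 1 and 2 each multiply to 1296, so every column has product 1296.
Column 4: 2×9×4×3 = 216, so the missing entry is 1296 ÷ 216 = 6.
Column 3: 6×12×3×6 = 1296, so the missing entry is 1296 ÷ 1296 = 1.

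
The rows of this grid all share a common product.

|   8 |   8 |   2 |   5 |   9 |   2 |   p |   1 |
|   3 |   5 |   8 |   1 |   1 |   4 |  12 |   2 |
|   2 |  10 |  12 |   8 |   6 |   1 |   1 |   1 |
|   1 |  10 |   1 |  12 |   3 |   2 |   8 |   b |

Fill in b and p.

b = 2, p = 1

Rows 2 and 3 each multiply to 11520, so every row has product 11520.
Row 4: 1×10×1×12×3×2×8 = 5760, so the missing entry is 11520 ÷ 5760 = 2.
Row 1: 8×8×2×5×9×2×1 = 11520, so the missing entry is 11520 ÷ 11520 = 1.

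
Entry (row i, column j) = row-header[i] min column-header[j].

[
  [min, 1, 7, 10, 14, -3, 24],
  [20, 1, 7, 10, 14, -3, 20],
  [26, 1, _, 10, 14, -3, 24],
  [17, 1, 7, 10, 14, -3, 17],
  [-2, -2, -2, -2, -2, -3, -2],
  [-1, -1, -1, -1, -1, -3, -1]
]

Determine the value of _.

7

min(26, 7) = 7.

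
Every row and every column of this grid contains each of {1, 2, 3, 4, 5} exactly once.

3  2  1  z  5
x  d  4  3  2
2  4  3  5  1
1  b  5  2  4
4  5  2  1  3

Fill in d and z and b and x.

d = 1, z = 4, b = 3, x = 5

For row 4, column 2: row 4 already has {1, 2, 4, 5}; that leaves 3.
For row 2, column 1: column 1 already has {1, 2, 3, 4}; that leaves 5.
For row 2, column 2: row 2 already has {2, 3, 4, 5}; that leaves 1.
For row 1, column 4: row 1 already has {1, 2, 3, 5}; that leaves 4.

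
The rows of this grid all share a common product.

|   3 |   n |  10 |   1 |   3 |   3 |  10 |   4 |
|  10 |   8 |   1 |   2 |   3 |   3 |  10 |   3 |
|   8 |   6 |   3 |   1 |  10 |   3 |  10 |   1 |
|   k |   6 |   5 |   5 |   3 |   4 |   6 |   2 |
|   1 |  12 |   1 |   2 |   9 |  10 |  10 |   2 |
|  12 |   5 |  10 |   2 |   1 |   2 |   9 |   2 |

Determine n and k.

Rows 2 and 3 each multiply to 43200, so every row has product 43200.
Row 1: 3×10×1×3×3×10×4 = 10800, so the missing entry is 43200 ÷ 10800 = 4.
Row 4: 6×5×5×3×4×6×2 = 21600, so the missing entry is 43200 ÷ 21600 = 2.

n = 4, k = 2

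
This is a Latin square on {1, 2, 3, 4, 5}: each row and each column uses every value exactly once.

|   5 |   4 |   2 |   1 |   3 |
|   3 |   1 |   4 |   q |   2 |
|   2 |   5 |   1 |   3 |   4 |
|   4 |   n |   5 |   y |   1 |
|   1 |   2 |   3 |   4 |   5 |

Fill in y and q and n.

At (row 4, col 2): column 2 already has {1, 2, 4, 5}, so the value is 3.
For row 4, column 4: row 4 already has {1, 3, 4, 5}; that leaves 2.
Cell (2,4): row 2 already has {1, 2, 3, 4} → 5.

y = 2, q = 5, n = 3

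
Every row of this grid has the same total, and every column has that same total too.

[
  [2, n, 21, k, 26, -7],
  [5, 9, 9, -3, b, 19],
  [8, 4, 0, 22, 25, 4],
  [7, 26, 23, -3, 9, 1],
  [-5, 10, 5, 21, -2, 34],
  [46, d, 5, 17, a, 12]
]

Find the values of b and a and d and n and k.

b = 24, a = -19, d = 2, n = 12, k = 9

Rows 3 and 4 both sum to 63, so that's the common total.
The known cells in column 4 total 54, leaving 63 − 54 = 9 for the blank.
The known cells in row 1 total 51, leaving 63 − 51 = 12 for the blank.
The known cells in column 2 total 61, leaving 63 − 61 = 2 for the blank.
The known cells in row 6 total 82, leaving 63 − 82 = -19 for the blank.
The known cells in row 2 total 39, leaving 63 − 39 = 24 for the blank.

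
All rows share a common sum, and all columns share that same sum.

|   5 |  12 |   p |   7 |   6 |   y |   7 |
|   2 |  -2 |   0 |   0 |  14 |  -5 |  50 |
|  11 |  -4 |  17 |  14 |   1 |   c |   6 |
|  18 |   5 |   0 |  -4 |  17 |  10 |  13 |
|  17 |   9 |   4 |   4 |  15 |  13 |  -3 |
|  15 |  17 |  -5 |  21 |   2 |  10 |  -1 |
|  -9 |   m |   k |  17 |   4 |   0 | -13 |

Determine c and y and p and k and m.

Rows 2 and 4 both sum to 59, so that's the common total.
Column 2 has 12 − 2 − 4 + 5 + 9 + 17 = 37; the blank must be 59 − 37 = 22.
Row 7 has -9 + 22 + 17 + 4 + 0 − 13 = 21; the blank must be 59 − 21 = 38.
Column 3 has 0 + 17 + 0 + 4 − 5 + 38 = 54; the blank must be 59 − 54 = 5.
Row 1 has 5 + 12 + 5 + 7 + 6 + 7 = 42; the blank must be 59 − 42 = 17.
Row 3 has 11 − 4 + 17 + 14 + 1 + 6 = 45; the blank must be 59 − 45 = 14.

c = 14, y = 17, p = 5, k = 38, m = 22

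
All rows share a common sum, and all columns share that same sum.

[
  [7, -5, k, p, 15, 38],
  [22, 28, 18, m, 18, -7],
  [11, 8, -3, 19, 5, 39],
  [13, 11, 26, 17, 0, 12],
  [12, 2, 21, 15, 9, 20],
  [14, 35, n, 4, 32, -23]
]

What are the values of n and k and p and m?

n = 17, k = 0, p = 24, m = 0

Rows 3 and 4 both sum to 79, so that's the common total.
Row 2 has 22 + 28 + 18 + 18 − 7 = 79; the blank must be 79 − 79 = 0.
Column 4 has 0 + 19 + 17 + 15 + 4 = 55; the blank must be 79 − 55 = 24.
Row 1 has 7 − 5 + 24 + 15 + 38 = 79; the blank must be 79 − 79 = 0.
Row 6 has 14 + 35 + 4 + 32 − 23 = 62; the blank must be 79 − 62 = 17.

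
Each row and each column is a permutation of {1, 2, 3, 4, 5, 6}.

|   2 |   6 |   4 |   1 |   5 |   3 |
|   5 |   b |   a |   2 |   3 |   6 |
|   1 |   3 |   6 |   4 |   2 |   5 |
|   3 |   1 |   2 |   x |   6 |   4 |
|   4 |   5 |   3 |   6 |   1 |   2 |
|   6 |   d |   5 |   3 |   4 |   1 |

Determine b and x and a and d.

b = 4, x = 5, a = 1, d = 2

At (row 4, col 4): row 4 already has {1, 2, 3, 4, 6}, so the value is 5.
Cell (2,3): column 3 already has {2, 3, 4, 5, 6} → 1.
Cell (2,2): row 2 already has {1, 2, 3, 5, 6} → 4.
Cell (6,2): row 6 already has {1, 3, 4, 5, 6} → 2.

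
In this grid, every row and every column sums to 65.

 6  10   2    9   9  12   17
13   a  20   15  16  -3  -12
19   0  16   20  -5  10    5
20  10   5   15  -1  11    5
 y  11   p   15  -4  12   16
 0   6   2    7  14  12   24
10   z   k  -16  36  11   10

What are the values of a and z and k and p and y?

Column 1 has 6 + 13 + 19 + 20 + 0 + 10 = 68; the blank must be 65 − 68 = -3.
Row 2 has 13 + 20 + 15 + 16 − 3 − 12 = 49; the blank must be 65 − 49 = 16.
Column 2 has 10 + 16 + 0 + 10 + 11 + 6 = 53; the blank must be 65 − 53 = 12.
Row 7 has 10 + 12 − 16 + 36 + 11 + 10 = 63; the blank must be 65 − 63 = 2.
Row 5 has -3 + 11 + 15 − 4 + 12 + 16 = 47; the blank must be 65 − 47 = 18.

a = 16, z = 12, k = 2, p = 18, y = -3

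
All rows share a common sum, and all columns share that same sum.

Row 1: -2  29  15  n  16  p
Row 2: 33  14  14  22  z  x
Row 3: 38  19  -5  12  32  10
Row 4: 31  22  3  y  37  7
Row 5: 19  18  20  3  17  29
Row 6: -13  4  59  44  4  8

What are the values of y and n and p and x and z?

y = 6, n = 19, p = 29, x = 23, z = 0

Rows 3 and 5 both sum to 106, so that's the common total.
The known cells in column 5 total 106, leaving 106 − 106 = 0 for the blank.
The known cells in row 2 total 83, leaving 106 − 83 = 23 for the blank.
The known cells in row 4 total 100, leaving 106 − 100 = 6 for the blank.
The known cells in column 4 total 87, leaving 106 − 87 = 19 for the blank.
The known cells in row 1 total 77, leaving 106 − 77 = 29 for the blank.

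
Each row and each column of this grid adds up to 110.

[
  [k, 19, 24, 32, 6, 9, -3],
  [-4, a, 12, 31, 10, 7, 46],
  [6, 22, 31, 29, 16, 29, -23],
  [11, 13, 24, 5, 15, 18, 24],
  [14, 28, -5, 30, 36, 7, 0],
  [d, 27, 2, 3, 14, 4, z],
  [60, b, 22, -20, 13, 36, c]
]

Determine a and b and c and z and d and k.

Row 1 has 19 + 24 + 32 + 6 + 9 − 3 = 87; the blank must be 110 − 87 = 23.
Row 2 has -4 + 12 + 31 + 10 + 7 + 46 = 102; the blank must be 110 − 102 = 8.
Column 2 has 19 + 8 + 22 + 13 + 28 + 27 = 117; the blank must be 110 − 117 = -7.
Column 1 has 23 − 4 + 6 + 11 + 14 + 60 = 110; the blank must be 110 − 110 = 0.
Row 6 has 0 + 27 + 2 + 3 + 14 + 4 = 50; the blank must be 110 − 50 = 60.
Row 7 has 60 − 7 + 22 − 20 + 13 + 36 = 104; the blank must be 110 − 104 = 6.

a = 8, b = -7, c = 6, z = 60, d = 0, k = 23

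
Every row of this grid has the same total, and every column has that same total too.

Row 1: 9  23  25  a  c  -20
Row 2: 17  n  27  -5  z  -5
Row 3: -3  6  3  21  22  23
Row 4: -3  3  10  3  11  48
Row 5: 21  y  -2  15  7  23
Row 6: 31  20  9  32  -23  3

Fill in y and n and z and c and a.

y = 8, n = 12, z = 26, c = 29, a = 6

Rows 3 and 4 both sum to 72, so that's the common total.
The known cells in column 4 total 66, leaving 72 − 66 = 6 for the blank.
The known cells in row 1 total 43, leaving 72 − 43 = 29 for the blank.
The known cells in column 5 total 46, leaving 72 − 46 = 26 for the blank.
The known cells in row 2 total 60, leaving 72 − 60 = 12 for the blank.
The known cells in row 5 total 64, leaving 72 − 64 = 8 for the blank.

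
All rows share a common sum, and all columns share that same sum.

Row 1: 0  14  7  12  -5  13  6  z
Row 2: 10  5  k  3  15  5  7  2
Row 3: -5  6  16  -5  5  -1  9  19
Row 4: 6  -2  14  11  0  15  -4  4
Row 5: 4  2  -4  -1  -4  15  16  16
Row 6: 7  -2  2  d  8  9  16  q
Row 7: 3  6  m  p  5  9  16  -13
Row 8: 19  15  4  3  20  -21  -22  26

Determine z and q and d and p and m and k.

Rows 3 and 4 both sum to 44, so that's the common total.
Row 1: 0 + 14 + 7 + 12 − 5 + 13 + 6 = 47, so its missing entry is 44 − 47 = -3.
Row 2: 10 + 5 + 3 + 15 + 5 + 7 + 2 = 47, so its missing entry is 44 − 47 = -3.
Column 3: 7 − 3 + 16 + 14 − 4 + 2 + 4 = 36, so its missing entry is 44 − 36 = 8.
Column 8: -3 + 2 + 19 + 4 + 16 − 13 + 26 = 51, so its missing entry is 44 − 51 = -7.
Row 6: 7 − 2 + 2 + 8 + 9 + 16 − 7 = 33, so its missing entry is 44 − 33 = 11.
Row 7: 3 + 6 + 8 + 5 + 9 + 16 − 13 = 34, so its missing entry is 44 − 34 = 10.

z = -3, q = -7, d = 11, p = 10, m = 8, k = -3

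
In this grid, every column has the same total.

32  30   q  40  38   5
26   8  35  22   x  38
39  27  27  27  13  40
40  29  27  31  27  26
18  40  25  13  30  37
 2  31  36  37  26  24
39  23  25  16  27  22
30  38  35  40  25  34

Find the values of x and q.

The complete columns each total 226.
Column 5 is missing 226 − 186 = 40 (since 38 + 13 + 27 + 30 + 26 + 27 + 25 = 186).
Column 3 is missing 226 − 210 = 16 (since 35 + 27 + 27 + 25 + 36 + 25 + 35 = 210).

x = 40, q = 16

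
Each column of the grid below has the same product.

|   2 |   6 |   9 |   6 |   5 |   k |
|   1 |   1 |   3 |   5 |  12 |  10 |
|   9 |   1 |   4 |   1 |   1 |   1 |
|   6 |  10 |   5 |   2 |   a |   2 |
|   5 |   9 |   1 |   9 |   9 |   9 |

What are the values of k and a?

Columns 2 and 4 each multiply to 540, so every column has product 540.
Column 6: 10×1×2×9 = 180, so the missing entry is 540 ÷ 180 = 3.
Column 5: 5×12×1×9 = 540, so the missing entry is 540 ÷ 540 = 1.

k = 3, a = 1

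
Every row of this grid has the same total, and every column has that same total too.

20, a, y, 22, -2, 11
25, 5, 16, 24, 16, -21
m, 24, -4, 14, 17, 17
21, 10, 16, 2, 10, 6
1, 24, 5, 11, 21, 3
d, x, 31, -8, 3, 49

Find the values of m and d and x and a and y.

m = -3, d = 1, x = -11, a = 13, y = 1

Rows 2 and 4 both sum to 65, so that's the common total.
Row 3: 24 − 4 + 14 + 17 + 17 = 68, so its missing entry is 65 − 68 = -3.
Column 3: 16 − 4 + 16 + 5 + 31 = 64, so its missing entry is 65 − 64 = 1.
Row 1: 20 + 1 + 22 − 2 + 11 = 52, so its missing entry is 65 − 52 = 13.
Column 2: 13 + 5 + 24 + 10 + 24 = 76, so its missing entry is 65 − 76 = -11.
Row 6: -11 + 31 − 8 + 3 + 49 = 64, so its missing entry is 65 − 64 = 1.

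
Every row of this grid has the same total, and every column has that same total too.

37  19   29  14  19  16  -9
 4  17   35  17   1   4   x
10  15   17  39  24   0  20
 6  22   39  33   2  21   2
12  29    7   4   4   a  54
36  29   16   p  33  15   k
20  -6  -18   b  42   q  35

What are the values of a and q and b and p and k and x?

Rows 1 and 3 both sum to 125, so that's the common total.
The known cells in row 5 total 110, leaving 125 − 110 = 15 for the blank.
The known cells in column 6 total 71, leaving 125 − 71 = 54 for the blank.
The known cells in row 2 total 78, leaving 125 − 78 = 47 for the blank.
The known cells in column 7 total 149, leaving 125 − 149 = -24 for the blank.
The known cells in row 6 total 105, leaving 125 − 105 = 20 for the blank.
The known cells in row 7 total 127, leaving 125 − 127 = -2 for the blank.

a = 15, q = 54, b = -2, p = 20, k = -24, x = 47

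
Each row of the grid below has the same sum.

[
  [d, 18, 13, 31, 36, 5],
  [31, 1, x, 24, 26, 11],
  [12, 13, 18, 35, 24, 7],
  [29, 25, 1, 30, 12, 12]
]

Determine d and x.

d = 6, x = 16

Rows 3 and 4 both add up to 109, so every row sums to 109.
Row 1: 18 + 13 + 31 + 36 + 5 = 103, so the missing entry is 109 − 103 = 6.
Row 2: 31 + 1 + 24 + 26 + 11 = 93, so the missing entry is 109 − 93 = 16.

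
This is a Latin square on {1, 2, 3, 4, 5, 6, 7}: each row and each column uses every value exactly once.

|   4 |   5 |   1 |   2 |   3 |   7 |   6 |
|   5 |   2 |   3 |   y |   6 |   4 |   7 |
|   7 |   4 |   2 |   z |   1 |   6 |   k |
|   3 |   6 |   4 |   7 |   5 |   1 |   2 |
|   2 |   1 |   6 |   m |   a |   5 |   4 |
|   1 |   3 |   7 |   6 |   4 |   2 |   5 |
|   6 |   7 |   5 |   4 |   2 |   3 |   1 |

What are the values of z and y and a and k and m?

z = 5, y = 1, a = 7, k = 3, m = 3

At (row 5, col 5): column 5 already has {1, 2, 3, 4, 5, 6}, so the value is 7.
For row 5, column 4: row 5 already has {1, 2, 4, 5, 6, 7}; that leaves 3.
For row 3, column 7: column 7 already has {1, 2, 4, 5, 6, 7}; that leaves 3.
For row 3, column 4: row 3 already has {1, 2, 3, 4, 6, 7}; that leaves 5.
Cell (2,4): row 2 already has {2, 3, 4, 5, 6, 7} → 1.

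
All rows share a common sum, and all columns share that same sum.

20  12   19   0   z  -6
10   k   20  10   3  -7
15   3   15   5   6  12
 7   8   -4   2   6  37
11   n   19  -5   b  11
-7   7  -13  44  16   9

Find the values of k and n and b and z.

k = 20, n = 6, b = 14, z = 11

Rows 3 and 4 both sum to 56, so that's the common total.
Row 2: 10 + 20 + 10 + 3 − 7 = 36, so its missing entry is 56 − 36 = 20.
Column 2: 12 + 20 + 3 + 8 + 7 = 50, so its missing entry is 56 − 50 = 6.
Row 5: 11 + 6 + 19 − 5 + 11 = 42, so its missing entry is 56 − 42 = 14.
Row 1: 20 + 12 + 19 + 0 − 6 = 45, so its missing entry is 56 − 45 = 11.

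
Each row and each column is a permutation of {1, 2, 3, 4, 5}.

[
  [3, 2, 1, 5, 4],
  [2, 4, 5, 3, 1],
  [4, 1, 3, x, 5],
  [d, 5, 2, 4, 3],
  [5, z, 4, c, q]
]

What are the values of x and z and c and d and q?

At (row 5, col 5): column 5 already has {1, 3, 4, 5}, so the value is 2.
For row 4, column 1: row 4 already has {2, 3, 4, 5}; that leaves 1.
For row 3, column 4: row 3 already has {1, 3, 4, 5}; that leaves 2.
For row 5, column 4: column 4 already has {2, 3, 4, 5}; that leaves 1.
Cell (5,2): row 5 already has {1, 2, 4, 5} → 3.

x = 2, z = 3, c = 1, d = 1, q = 2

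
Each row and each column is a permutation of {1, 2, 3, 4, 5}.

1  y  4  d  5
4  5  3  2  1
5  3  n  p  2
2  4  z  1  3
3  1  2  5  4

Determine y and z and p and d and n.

y = 2, z = 5, p = 4, d = 3, n = 1

For row 1, column 2: column 2 already has {1, 3, 4, 5}; that leaves 2.
For row 1, column 4: row 1 already has {1, 2, 4, 5}; that leaves 3.
Cell (3,4): column 4 already has {1, 2, 3, 5} → 4.
At (row 3, col 3): row 3 already has {2, 3, 4, 5}, so the value is 1.
At (row 4, col 3): row 4 already has {1, 2, 3, 4}, so the value is 5.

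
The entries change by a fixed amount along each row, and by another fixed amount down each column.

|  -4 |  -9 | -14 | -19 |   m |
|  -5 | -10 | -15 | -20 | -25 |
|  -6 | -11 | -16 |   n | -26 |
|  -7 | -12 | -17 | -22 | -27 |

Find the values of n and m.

Along each row the entries change by -5 per step; down each column they change by -1.
Row 3: from -6 at column 1, stepping by -5 to column 4 gives -21.
Row 1: from -4 at column 1, stepping by -5 to column 5 gives -24.

n = -21, m = -24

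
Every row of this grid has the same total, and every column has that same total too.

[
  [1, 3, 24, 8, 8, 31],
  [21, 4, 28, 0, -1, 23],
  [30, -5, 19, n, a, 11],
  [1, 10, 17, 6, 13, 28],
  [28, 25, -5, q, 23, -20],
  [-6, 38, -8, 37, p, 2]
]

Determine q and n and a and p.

Rows 1 and 2 both sum to 75, so that's the common total.
The known cells in row 6 total 63, leaving 75 − 63 = 12 for the blank.
The known cells in column 5 total 55, leaving 75 − 55 = 20 for the blank.
The known cells in row 3 total 75, leaving 75 − 75 = 0 for the blank.
The known cells in row 5 total 51, leaving 75 − 51 = 24 for the blank.

q = 24, n = 0, a = 20, p = 12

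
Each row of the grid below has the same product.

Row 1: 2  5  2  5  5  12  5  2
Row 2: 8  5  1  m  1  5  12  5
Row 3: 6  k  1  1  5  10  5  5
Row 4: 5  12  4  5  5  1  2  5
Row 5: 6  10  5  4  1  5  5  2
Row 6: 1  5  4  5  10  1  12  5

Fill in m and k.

Rows 5 and 6 each multiply to 60000, so every row has product 60000.
Row 2: 8×5×1×1×5×12×5 = 12000, so the missing entry is 60000 ÷ 12000 = 5.
Row 3: 6×1×1×5×10×5×5 = 7500, so the missing entry is 60000 ÷ 7500 = 8.

m = 5, k = 8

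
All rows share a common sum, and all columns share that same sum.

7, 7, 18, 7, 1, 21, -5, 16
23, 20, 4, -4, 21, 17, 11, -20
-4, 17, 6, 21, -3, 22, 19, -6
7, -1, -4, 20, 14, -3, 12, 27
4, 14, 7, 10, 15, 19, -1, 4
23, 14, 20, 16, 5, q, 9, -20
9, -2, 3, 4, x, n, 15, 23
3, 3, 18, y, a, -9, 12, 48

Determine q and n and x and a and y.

Rows 1 and 2 both sum to 72, so that's the common total.
The known cells in row 6 total 67, leaving 72 − 67 = 5 for the blank.
The known cells in column 6 total 72, leaving 72 − 72 = 0 for the blank.
The known cells in row 7 total 52, leaving 72 − 52 = 20 for the blank.
The known cells in column 5 total 73, leaving 72 − 73 = -1 for the blank.
The known cells in row 8 total 74, leaving 72 − 74 = -2 for the blank.

q = 5, n = 0, x = 20, a = -1, y = -2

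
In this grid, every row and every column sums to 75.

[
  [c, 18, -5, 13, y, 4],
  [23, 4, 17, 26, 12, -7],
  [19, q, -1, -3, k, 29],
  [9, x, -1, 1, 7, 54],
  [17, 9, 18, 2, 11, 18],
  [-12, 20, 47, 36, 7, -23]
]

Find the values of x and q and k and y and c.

Column 1 has 23 + 19 + 9 + 17 − 12 = 56; the blank must be 75 − 56 = 19.
Row 1 has 19 + 18 − 5 + 13 + 4 = 49; the blank must be 75 − 49 = 26.
Column 5 has 26 + 12 + 7 + 11 + 7 = 63; the blank must be 75 − 63 = 12.
Row 3 has 19 − 1 − 3 + 12 + 29 = 56; the blank must be 75 − 56 = 19.
Row 4 has 9 − 1 + 1 + 7 + 54 = 70; the blank must be 75 − 70 = 5.

x = 5, q = 19, k = 12, y = 26, c = 19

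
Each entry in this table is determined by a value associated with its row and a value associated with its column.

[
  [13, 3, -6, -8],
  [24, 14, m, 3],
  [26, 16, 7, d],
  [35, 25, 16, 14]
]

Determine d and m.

d = 5, m = 5

The difference between any two rows is the same in every column — this is an addition table with the headers hidden.
Row 3 minus row 1 is 16 − 3 = 13, so its entry in column 4 is -8 + 13 = 5.
Row 2 minus row 1 is 14 − 3 = 11, so its entry in column 3 is -6 + 11 = 5.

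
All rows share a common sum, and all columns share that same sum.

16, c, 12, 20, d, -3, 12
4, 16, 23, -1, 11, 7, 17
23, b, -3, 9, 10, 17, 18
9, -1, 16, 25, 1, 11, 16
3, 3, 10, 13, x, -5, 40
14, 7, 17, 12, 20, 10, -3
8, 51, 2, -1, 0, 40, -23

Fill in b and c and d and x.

b = 3, c = -2, d = 22, x = 13

Rows 2 and 4 both sum to 77, so that's the common total.
The known cells in row 3 total 74, leaving 77 − 74 = 3 for the blank.
The known cells in column 2 total 79, leaving 77 − 79 = -2 for the blank.
The known cells in row 1 total 55, leaving 77 − 55 = 22 for the blank.
The known cells in row 5 total 64, leaving 77 − 64 = 13 for the blank.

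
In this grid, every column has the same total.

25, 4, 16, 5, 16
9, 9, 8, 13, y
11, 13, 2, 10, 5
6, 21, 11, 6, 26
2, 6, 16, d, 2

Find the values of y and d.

y = 4, d = 19

Column 2 sums to 53 and so does column 3; that's the common total.
In column 5 the known cells total 49, leaving 53 − 49 = 4.
In column 4 the known cells total 34, leaving 53 − 34 = 19.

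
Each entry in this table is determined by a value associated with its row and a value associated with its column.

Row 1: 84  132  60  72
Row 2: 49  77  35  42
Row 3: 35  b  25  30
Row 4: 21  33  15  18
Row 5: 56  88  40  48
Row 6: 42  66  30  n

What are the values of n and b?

n = 36, b = 55

Each row is a constant multiple of every other row — this is a multiplication table with the headers hidden.
Row 6 is 30/60 = 1/2 times row 1, so its entry in column 4 is 72 × 1/2 = 36.
Row 3 is 25/60 = 5/12 times row 1, so its entry in column 2 is 132 × 5/12 = 55.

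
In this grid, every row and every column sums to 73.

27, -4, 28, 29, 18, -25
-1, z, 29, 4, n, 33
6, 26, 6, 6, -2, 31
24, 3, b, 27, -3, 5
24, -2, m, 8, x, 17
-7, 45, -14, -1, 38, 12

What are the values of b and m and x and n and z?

The known cells in column 2 total 68, leaving 73 − 68 = 5 for the blank.
The known cells in row 2 total 70, leaving 73 − 70 = 3 for the blank.
The known cells in column 5 total 54, leaving 73 − 54 = 19 for the blank.
The known cells in row 5 total 66, leaving 73 − 66 = 7 for the blank.
The known cells in row 4 total 56, leaving 73 − 56 = 17 for the blank.

b = 17, m = 7, x = 19, n = 3, z = 5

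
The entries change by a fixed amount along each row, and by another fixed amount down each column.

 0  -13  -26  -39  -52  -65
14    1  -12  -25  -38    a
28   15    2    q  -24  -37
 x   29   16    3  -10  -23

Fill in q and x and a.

q = -11, x = 42, a = -51

Along each row the entries change by -13 per step; down each column they change by 14.
Row 3: from 28 at column 1, stepping by -13 to column 4 gives -11.
Row 4: from 29 at column 2, stepping by -13 to column 1 gives 42.
Row 2: from 14 at column 1, stepping by -13 to column 6 gives -51.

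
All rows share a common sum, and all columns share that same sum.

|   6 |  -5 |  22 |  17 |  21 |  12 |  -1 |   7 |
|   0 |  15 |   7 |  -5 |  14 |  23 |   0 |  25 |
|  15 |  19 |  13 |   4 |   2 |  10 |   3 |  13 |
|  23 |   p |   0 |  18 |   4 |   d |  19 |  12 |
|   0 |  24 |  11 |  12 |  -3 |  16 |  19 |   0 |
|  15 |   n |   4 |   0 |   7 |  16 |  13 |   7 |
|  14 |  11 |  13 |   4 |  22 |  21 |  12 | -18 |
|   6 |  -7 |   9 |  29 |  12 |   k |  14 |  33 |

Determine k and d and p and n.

k = -17, d = -2, p = 5, n = 17

Rows 1 and 2 both sum to 79, so that's the common total.
Row 8: 6 − 7 + 9 + 29 + 12 + 14 + 33 = 96, so its missing entry is 79 − 96 = -17.
Row 6: 15 + 4 + 0 + 7 + 16 + 13 + 7 = 62, so its missing entry is 79 − 62 = 17.
Column 2: -5 + 15 + 19 + 24 + 17 + 11 − 7 = 74, so its missing entry is 79 − 74 = 5.
Row 4: 23 + 5 + 0 + 18 + 4 + 19 + 12 = 81, so its missing entry is 79 − 81 = -2.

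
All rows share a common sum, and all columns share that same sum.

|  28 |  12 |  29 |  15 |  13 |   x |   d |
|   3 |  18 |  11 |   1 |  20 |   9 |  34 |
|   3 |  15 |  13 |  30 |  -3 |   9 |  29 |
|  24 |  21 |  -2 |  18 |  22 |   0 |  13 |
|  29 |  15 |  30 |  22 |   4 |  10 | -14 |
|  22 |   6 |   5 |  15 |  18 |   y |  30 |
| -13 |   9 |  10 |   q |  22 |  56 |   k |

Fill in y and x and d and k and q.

y = 0, x = 12, d = -13, k = 17, q = -5

Rows 2 and 3 both sum to 96, so that's the common total.
Row 6 has 22 + 6 + 5 + 15 + 18 + 30 = 96; the blank must be 96 − 96 = 0.
Column 6 has 9 + 9 + 0 + 10 + 0 + 56 = 84; the blank must be 96 − 84 = 12.
Row 1 has 28 + 12 + 29 + 15 + 13 + 12 = 109; the blank must be 96 − 109 = -13.
Column 7 has -13 + 34 + 29 + 13 − 14 + 30 = 79; the blank must be 96 − 79 = 17.
Row 7 has -13 + 9 + 10 + 22 + 56 + 17 = 101; the blank must be 96 − 101 = -5.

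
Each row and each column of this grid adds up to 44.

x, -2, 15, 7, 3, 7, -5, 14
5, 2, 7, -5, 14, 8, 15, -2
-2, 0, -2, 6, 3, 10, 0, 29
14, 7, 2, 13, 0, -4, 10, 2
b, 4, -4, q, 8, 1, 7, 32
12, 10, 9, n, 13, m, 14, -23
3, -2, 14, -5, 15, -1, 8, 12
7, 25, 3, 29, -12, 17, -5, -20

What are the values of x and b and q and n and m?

Column 6: 7 + 8 + 10 − 4 + 1 − 1 + 17 = 38, so its missing entry is 44 − 38 = 6.
Row 1: -2 + 15 + 7 + 3 + 7 − 5 + 14 = 39, so its missing entry is 44 − 39 = 5.
Column 1: 5 + 5 − 2 + 14 + 12 + 3 + 7 = 44, so its missing entry is 44 − 44 = 0.
Row 5: 0 + 4 − 4 + 8 + 1 + 7 + 32 = 48, so its missing entry is 44 − 48 = -4.
Row 6: 12 + 10 + 9 + 13 + 6 + 14 − 23 = 41, so its missing entry is 44 − 41 = 3.

x = 5, b = 0, q = -4, n = 3, m = 6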